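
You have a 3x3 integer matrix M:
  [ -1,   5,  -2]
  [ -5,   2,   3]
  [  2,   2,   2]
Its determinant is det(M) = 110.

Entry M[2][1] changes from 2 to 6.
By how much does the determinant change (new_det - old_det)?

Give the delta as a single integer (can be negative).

Cofactor C_21 = 13
Entry delta = 6 - 2 = 4
Det delta = entry_delta * cofactor = 4 * 13 = 52

Answer: 52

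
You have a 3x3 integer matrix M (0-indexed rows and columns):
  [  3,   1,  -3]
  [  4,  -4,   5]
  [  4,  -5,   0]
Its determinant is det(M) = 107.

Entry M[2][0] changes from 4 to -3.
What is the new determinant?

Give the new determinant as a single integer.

Answer: 156

Derivation:
det is linear in row 2: changing M[2][0] by delta changes det by delta * cofactor(2,0).
Cofactor C_20 = (-1)^(2+0) * minor(2,0) = -7
Entry delta = -3 - 4 = -7
Det delta = -7 * -7 = 49
New det = 107 + 49 = 156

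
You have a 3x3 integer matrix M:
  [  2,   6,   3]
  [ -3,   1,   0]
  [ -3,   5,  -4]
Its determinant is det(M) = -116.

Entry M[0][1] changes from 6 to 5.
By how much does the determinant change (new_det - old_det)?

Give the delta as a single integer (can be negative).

Answer: 12

Derivation:
Cofactor C_01 = -12
Entry delta = 5 - 6 = -1
Det delta = entry_delta * cofactor = -1 * -12 = 12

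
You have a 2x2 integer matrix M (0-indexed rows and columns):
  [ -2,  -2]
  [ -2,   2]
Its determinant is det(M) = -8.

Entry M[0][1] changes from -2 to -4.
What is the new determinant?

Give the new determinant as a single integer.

det is linear in row 0: changing M[0][1] by delta changes det by delta * cofactor(0,1).
Cofactor C_01 = (-1)^(0+1) * minor(0,1) = 2
Entry delta = -4 - -2 = -2
Det delta = -2 * 2 = -4
New det = -8 + -4 = -12

Answer: -12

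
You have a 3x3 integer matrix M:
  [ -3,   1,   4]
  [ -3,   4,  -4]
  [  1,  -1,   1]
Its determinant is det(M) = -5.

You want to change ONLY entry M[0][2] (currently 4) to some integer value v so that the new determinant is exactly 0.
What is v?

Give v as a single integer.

Answer: -1

Derivation:
det is linear in entry M[0][2]: det = old_det + (v - 4) * C_02
Cofactor C_02 = -1
Want det = 0: -5 + (v - 4) * -1 = 0
  (v - 4) = 5 / -1 = -5
  v = 4 + (-5) = -1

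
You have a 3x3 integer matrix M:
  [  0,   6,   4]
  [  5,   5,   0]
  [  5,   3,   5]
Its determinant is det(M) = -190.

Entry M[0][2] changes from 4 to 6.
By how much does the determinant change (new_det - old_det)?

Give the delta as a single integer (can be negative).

Cofactor C_02 = -10
Entry delta = 6 - 4 = 2
Det delta = entry_delta * cofactor = 2 * -10 = -20

Answer: -20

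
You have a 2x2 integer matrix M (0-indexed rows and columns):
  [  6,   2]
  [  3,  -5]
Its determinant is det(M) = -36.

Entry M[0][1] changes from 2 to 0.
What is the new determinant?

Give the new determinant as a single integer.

Answer: -30

Derivation:
det is linear in row 0: changing M[0][1] by delta changes det by delta * cofactor(0,1).
Cofactor C_01 = (-1)^(0+1) * minor(0,1) = -3
Entry delta = 0 - 2 = -2
Det delta = -2 * -3 = 6
New det = -36 + 6 = -30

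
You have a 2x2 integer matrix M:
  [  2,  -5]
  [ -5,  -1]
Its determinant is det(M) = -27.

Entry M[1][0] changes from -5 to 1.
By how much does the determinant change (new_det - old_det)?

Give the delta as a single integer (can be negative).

Answer: 30

Derivation:
Cofactor C_10 = 5
Entry delta = 1 - -5 = 6
Det delta = entry_delta * cofactor = 6 * 5 = 30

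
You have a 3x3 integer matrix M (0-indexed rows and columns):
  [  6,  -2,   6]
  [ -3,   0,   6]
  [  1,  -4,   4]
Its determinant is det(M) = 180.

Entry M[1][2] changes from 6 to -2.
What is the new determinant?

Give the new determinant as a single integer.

det is linear in row 1: changing M[1][2] by delta changes det by delta * cofactor(1,2).
Cofactor C_12 = (-1)^(1+2) * minor(1,2) = 22
Entry delta = -2 - 6 = -8
Det delta = -8 * 22 = -176
New det = 180 + -176 = 4

Answer: 4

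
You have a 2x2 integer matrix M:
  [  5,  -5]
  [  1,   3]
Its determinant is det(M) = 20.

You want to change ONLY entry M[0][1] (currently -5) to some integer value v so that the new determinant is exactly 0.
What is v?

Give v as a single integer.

Answer: 15

Derivation:
det is linear in entry M[0][1]: det = old_det + (v - -5) * C_01
Cofactor C_01 = -1
Want det = 0: 20 + (v - -5) * -1 = 0
  (v - -5) = -20 / -1 = 20
  v = -5 + (20) = 15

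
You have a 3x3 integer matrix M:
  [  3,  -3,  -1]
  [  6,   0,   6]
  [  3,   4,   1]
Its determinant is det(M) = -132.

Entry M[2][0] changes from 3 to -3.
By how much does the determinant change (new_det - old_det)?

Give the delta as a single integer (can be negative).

Cofactor C_20 = -18
Entry delta = -3 - 3 = -6
Det delta = entry_delta * cofactor = -6 * -18 = 108

Answer: 108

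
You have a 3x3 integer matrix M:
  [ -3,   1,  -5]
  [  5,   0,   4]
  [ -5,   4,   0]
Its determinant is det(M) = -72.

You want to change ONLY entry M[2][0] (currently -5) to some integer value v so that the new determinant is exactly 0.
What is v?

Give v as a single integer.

det is linear in entry M[2][0]: det = old_det + (v - -5) * C_20
Cofactor C_20 = 4
Want det = 0: -72 + (v - -5) * 4 = 0
  (v - -5) = 72 / 4 = 18
  v = -5 + (18) = 13

Answer: 13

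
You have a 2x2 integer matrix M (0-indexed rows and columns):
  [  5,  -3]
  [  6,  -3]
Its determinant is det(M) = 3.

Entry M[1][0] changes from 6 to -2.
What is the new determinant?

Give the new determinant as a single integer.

Answer: -21

Derivation:
det is linear in row 1: changing M[1][0] by delta changes det by delta * cofactor(1,0).
Cofactor C_10 = (-1)^(1+0) * minor(1,0) = 3
Entry delta = -2 - 6 = -8
Det delta = -8 * 3 = -24
New det = 3 + -24 = -21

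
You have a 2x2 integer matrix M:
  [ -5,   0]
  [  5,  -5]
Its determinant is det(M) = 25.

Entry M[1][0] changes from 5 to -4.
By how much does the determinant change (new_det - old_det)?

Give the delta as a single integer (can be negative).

Answer: 0

Derivation:
Cofactor C_10 = 0
Entry delta = -4 - 5 = -9
Det delta = entry_delta * cofactor = -9 * 0 = 0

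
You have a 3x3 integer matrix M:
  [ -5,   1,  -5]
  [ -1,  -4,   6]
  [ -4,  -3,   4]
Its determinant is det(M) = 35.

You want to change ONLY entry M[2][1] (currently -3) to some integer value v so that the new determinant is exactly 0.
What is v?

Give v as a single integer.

Answer: -4

Derivation:
det is linear in entry M[2][1]: det = old_det + (v - -3) * C_21
Cofactor C_21 = 35
Want det = 0: 35 + (v - -3) * 35 = 0
  (v - -3) = -35 / 35 = -1
  v = -3 + (-1) = -4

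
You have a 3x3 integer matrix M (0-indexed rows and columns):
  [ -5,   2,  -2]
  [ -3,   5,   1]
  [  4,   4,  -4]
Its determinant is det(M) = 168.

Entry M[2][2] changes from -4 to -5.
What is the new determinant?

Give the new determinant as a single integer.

det is linear in row 2: changing M[2][2] by delta changes det by delta * cofactor(2,2).
Cofactor C_22 = (-1)^(2+2) * minor(2,2) = -19
Entry delta = -5 - -4 = -1
Det delta = -1 * -19 = 19
New det = 168 + 19 = 187

Answer: 187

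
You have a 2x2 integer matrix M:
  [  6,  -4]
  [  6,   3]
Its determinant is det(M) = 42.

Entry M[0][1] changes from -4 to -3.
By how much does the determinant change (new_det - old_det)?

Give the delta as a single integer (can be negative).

Answer: -6

Derivation:
Cofactor C_01 = -6
Entry delta = -3 - -4 = 1
Det delta = entry_delta * cofactor = 1 * -6 = -6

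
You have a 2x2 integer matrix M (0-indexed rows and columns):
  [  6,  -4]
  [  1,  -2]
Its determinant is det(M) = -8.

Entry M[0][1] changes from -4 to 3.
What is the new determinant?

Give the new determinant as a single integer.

det is linear in row 0: changing M[0][1] by delta changes det by delta * cofactor(0,1).
Cofactor C_01 = (-1)^(0+1) * minor(0,1) = -1
Entry delta = 3 - -4 = 7
Det delta = 7 * -1 = -7
New det = -8 + -7 = -15

Answer: -15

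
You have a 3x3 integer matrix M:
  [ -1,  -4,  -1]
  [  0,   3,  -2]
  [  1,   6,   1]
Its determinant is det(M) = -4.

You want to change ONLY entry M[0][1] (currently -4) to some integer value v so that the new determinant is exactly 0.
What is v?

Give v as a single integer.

Answer: -6

Derivation:
det is linear in entry M[0][1]: det = old_det + (v - -4) * C_01
Cofactor C_01 = -2
Want det = 0: -4 + (v - -4) * -2 = 0
  (v - -4) = 4 / -2 = -2
  v = -4 + (-2) = -6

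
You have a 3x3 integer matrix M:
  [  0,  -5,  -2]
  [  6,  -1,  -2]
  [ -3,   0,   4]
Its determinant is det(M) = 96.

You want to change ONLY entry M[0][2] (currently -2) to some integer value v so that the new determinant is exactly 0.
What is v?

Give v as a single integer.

det is linear in entry M[0][2]: det = old_det + (v - -2) * C_02
Cofactor C_02 = -3
Want det = 0: 96 + (v - -2) * -3 = 0
  (v - -2) = -96 / -3 = 32
  v = -2 + (32) = 30

Answer: 30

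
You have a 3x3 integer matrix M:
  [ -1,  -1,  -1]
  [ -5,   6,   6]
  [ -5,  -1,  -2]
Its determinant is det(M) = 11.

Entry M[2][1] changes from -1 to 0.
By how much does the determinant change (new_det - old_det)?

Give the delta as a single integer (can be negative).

Answer: 11

Derivation:
Cofactor C_21 = 11
Entry delta = 0 - -1 = 1
Det delta = entry_delta * cofactor = 1 * 11 = 11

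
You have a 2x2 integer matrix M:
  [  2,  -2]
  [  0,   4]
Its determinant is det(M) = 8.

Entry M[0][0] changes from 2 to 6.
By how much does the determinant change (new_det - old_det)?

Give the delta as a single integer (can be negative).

Answer: 16

Derivation:
Cofactor C_00 = 4
Entry delta = 6 - 2 = 4
Det delta = entry_delta * cofactor = 4 * 4 = 16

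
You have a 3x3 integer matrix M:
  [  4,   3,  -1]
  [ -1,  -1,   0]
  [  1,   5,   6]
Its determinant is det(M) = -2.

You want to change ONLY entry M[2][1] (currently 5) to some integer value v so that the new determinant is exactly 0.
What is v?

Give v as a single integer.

Answer: 7

Derivation:
det is linear in entry M[2][1]: det = old_det + (v - 5) * C_21
Cofactor C_21 = 1
Want det = 0: -2 + (v - 5) * 1 = 0
  (v - 5) = 2 / 1 = 2
  v = 5 + (2) = 7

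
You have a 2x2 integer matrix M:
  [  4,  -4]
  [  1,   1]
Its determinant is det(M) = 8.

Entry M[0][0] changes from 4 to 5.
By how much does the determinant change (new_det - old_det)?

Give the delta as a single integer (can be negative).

Cofactor C_00 = 1
Entry delta = 5 - 4 = 1
Det delta = entry_delta * cofactor = 1 * 1 = 1

Answer: 1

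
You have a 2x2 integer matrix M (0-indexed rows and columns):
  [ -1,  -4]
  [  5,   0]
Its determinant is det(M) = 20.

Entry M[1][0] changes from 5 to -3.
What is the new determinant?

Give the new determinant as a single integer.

Answer: -12

Derivation:
det is linear in row 1: changing M[1][0] by delta changes det by delta * cofactor(1,0).
Cofactor C_10 = (-1)^(1+0) * minor(1,0) = 4
Entry delta = -3 - 5 = -8
Det delta = -8 * 4 = -32
New det = 20 + -32 = -12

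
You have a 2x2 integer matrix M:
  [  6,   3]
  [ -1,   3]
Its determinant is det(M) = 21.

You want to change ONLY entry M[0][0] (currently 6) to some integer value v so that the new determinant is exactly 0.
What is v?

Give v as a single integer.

det is linear in entry M[0][0]: det = old_det + (v - 6) * C_00
Cofactor C_00 = 3
Want det = 0: 21 + (v - 6) * 3 = 0
  (v - 6) = -21 / 3 = -7
  v = 6 + (-7) = -1

Answer: -1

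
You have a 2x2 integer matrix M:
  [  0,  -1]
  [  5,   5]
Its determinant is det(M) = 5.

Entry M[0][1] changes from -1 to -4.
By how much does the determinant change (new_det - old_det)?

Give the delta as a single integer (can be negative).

Answer: 15

Derivation:
Cofactor C_01 = -5
Entry delta = -4 - -1 = -3
Det delta = entry_delta * cofactor = -3 * -5 = 15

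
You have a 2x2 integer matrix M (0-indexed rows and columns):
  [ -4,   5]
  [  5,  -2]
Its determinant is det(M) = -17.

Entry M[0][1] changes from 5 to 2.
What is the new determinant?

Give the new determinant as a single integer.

Answer: -2

Derivation:
det is linear in row 0: changing M[0][1] by delta changes det by delta * cofactor(0,1).
Cofactor C_01 = (-1)^(0+1) * minor(0,1) = -5
Entry delta = 2 - 5 = -3
Det delta = -3 * -5 = 15
New det = -17 + 15 = -2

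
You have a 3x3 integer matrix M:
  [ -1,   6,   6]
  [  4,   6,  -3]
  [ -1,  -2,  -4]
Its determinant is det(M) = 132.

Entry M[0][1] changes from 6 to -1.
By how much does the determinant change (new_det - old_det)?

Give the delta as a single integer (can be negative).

Answer: -133

Derivation:
Cofactor C_01 = 19
Entry delta = -1 - 6 = -7
Det delta = entry_delta * cofactor = -7 * 19 = -133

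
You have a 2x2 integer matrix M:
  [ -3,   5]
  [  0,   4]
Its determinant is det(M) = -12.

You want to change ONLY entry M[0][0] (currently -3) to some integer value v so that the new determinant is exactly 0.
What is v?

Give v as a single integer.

Answer: 0

Derivation:
det is linear in entry M[0][0]: det = old_det + (v - -3) * C_00
Cofactor C_00 = 4
Want det = 0: -12 + (v - -3) * 4 = 0
  (v - -3) = 12 / 4 = 3
  v = -3 + (3) = 0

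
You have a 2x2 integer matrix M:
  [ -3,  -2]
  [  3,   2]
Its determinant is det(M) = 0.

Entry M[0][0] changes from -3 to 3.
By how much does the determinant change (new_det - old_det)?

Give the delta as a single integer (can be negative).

Cofactor C_00 = 2
Entry delta = 3 - -3 = 6
Det delta = entry_delta * cofactor = 6 * 2 = 12

Answer: 12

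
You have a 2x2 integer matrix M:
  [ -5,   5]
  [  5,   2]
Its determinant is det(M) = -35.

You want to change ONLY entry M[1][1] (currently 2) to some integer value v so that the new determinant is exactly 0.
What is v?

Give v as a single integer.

det is linear in entry M[1][1]: det = old_det + (v - 2) * C_11
Cofactor C_11 = -5
Want det = 0: -35 + (v - 2) * -5 = 0
  (v - 2) = 35 / -5 = -7
  v = 2 + (-7) = -5

Answer: -5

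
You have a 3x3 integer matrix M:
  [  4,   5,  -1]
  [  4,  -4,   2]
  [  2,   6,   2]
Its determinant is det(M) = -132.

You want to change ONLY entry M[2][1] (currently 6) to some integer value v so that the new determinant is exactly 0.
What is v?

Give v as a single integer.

det is linear in entry M[2][1]: det = old_det + (v - 6) * C_21
Cofactor C_21 = -12
Want det = 0: -132 + (v - 6) * -12 = 0
  (v - 6) = 132 / -12 = -11
  v = 6 + (-11) = -5

Answer: -5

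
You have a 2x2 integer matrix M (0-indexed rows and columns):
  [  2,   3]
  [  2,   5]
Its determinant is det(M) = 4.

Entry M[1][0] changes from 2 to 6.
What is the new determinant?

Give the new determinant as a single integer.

Answer: -8

Derivation:
det is linear in row 1: changing M[1][0] by delta changes det by delta * cofactor(1,0).
Cofactor C_10 = (-1)^(1+0) * minor(1,0) = -3
Entry delta = 6 - 2 = 4
Det delta = 4 * -3 = -12
New det = 4 + -12 = -8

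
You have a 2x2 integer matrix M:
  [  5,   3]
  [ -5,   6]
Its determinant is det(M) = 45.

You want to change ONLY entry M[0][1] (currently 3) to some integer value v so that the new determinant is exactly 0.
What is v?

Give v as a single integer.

Answer: -6

Derivation:
det is linear in entry M[0][1]: det = old_det + (v - 3) * C_01
Cofactor C_01 = 5
Want det = 0: 45 + (v - 3) * 5 = 0
  (v - 3) = -45 / 5 = -9
  v = 3 + (-9) = -6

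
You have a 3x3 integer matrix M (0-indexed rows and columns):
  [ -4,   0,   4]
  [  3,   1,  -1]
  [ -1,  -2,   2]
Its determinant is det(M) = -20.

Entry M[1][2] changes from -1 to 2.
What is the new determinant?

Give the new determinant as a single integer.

Answer: -44

Derivation:
det is linear in row 1: changing M[1][2] by delta changes det by delta * cofactor(1,2).
Cofactor C_12 = (-1)^(1+2) * minor(1,2) = -8
Entry delta = 2 - -1 = 3
Det delta = 3 * -8 = -24
New det = -20 + -24 = -44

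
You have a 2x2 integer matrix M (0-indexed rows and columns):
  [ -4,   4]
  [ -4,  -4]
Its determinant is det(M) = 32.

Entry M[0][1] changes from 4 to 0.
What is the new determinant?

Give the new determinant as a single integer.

Answer: 16

Derivation:
det is linear in row 0: changing M[0][1] by delta changes det by delta * cofactor(0,1).
Cofactor C_01 = (-1)^(0+1) * minor(0,1) = 4
Entry delta = 0 - 4 = -4
Det delta = -4 * 4 = -16
New det = 32 + -16 = 16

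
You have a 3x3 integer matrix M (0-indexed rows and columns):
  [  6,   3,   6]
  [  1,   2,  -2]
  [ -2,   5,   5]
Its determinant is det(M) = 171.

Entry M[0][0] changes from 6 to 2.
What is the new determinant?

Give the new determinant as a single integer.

det is linear in row 0: changing M[0][0] by delta changes det by delta * cofactor(0,0).
Cofactor C_00 = (-1)^(0+0) * minor(0,0) = 20
Entry delta = 2 - 6 = -4
Det delta = -4 * 20 = -80
New det = 171 + -80 = 91

Answer: 91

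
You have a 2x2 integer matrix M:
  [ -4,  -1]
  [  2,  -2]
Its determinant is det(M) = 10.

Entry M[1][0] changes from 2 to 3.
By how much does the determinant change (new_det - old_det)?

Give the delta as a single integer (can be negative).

Answer: 1

Derivation:
Cofactor C_10 = 1
Entry delta = 3 - 2 = 1
Det delta = entry_delta * cofactor = 1 * 1 = 1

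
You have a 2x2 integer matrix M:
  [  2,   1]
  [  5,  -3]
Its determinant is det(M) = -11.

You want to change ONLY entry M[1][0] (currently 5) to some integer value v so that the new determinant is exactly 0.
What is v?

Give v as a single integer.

det is linear in entry M[1][0]: det = old_det + (v - 5) * C_10
Cofactor C_10 = -1
Want det = 0: -11 + (v - 5) * -1 = 0
  (v - 5) = 11 / -1 = -11
  v = 5 + (-11) = -6

Answer: -6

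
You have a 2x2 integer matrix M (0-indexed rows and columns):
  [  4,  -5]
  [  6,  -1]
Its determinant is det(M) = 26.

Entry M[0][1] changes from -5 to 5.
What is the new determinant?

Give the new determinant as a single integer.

Answer: -34

Derivation:
det is linear in row 0: changing M[0][1] by delta changes det by delta * cofactor(0,1).
Cofactor C_01 = (-1)^(0+1) * minor(0,1) = -6
Entry delta = 5 - -5 = 10
Det delta = 10 * -6 = -60
New det = 26 + -60 = -34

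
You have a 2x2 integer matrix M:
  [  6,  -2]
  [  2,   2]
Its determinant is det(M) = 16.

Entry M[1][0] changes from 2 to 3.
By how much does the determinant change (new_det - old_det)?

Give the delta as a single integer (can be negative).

Answer: 2

Derivation:
Cofactor C_10 = 2
Entry delta = 3 - 2 = 1
Det delta = entry_delta * cofactor = 1 * 2 = 2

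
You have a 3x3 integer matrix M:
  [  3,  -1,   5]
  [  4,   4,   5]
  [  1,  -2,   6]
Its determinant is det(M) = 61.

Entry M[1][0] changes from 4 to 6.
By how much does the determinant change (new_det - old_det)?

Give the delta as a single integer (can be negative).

Cofactor C_10 = -4
Entry delta = 6 - 4 = 2
Det delta = entry_delta * cofactor = 2 * -4 = -8

Answer: -8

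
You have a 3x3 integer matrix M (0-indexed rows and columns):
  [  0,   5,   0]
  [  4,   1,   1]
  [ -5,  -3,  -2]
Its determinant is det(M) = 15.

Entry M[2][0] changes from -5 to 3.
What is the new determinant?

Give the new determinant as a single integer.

Answer: 55

Derivation:
det is linear in row 2: changing M[2][0] by delta changes det by delta * cofactor(2,0).
Cofactor C_20 = (-1)^(2+0) * minor(2,0) = 5
Entry delta = 3 - -5 = 8
Det delta = 8 * 5 = 40
New det = 15 + 40 = 55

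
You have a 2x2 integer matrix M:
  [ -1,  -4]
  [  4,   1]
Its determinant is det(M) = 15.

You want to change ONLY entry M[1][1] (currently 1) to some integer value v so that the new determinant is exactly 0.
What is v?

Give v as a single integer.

det is linear in entry M[1][1]: det = old_det + (v - 1) * C_11
Cofactor C_11 = -1
Want det = 0: 15 + (v - 1) * -1 = 0
  (v - 1) = -15 / -1 = 15
  v = 1 + (15) = 16

Answer: 16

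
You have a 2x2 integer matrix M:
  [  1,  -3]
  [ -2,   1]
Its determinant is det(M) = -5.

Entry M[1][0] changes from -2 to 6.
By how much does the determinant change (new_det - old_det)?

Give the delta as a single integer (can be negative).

Cofactor C_10 = 3
Entry delta = 6 - -2 = 8
Det delta = entry_delta * cofactor = 8 * 3 = 24

Answer: 24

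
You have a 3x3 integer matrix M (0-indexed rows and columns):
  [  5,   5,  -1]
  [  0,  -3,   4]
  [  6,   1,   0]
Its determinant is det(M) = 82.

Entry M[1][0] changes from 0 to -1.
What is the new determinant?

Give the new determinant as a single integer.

det is linear in row 1: changing M[1][0] by delta changes det by delta * cofactor(1,0).
Cofactor C_10 = (-1)^(1+0) * minor(1,0) = -1
Entry delta = -1 - 0 = -1
Det delta = -1 * -1 = 1
New det = 82 + 1 = 83

Answer: 83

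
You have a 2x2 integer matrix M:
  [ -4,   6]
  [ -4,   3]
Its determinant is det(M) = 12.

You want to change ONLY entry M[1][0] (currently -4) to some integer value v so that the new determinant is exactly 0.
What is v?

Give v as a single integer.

det is linear in entry M[1][0]: det = old_det + (v - -4) * C_10
Cofactor C_10 = -6
Want det = 0: 12 + (v - -4) * -6 = 0
  (v - -4) = -12 / -6 = 2
  v = -4 + (2) = -2

Answer: -2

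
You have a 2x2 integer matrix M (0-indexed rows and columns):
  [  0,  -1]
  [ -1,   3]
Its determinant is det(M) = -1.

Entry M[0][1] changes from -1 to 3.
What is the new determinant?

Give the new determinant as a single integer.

Answer: 3

Derivation:
det is linear in row 0: changing M[0][1] by delta changes det by delta * cofactor(0,1).
Cofactor C_01 = (-1)^(0+1) * minor(0,1) = 1
Entry delta = 3 - -1 = 4
Det delta = 4 * 1 = 4
New det = -1 + 4 = 3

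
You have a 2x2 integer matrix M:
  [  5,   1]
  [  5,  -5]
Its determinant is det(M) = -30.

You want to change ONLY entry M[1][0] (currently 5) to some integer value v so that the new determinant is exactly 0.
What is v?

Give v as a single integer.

Answer: -25

Derivation:
det is linear in entry M[1][0]: det = old_det + (v - 5) * C_10
Cofactor C_10 = -1
Want det = 0: -30 + (v - 5) * -1 = 0
  (v - 5) = 30 / -1 = -30
  v = 5 + (-30) = -25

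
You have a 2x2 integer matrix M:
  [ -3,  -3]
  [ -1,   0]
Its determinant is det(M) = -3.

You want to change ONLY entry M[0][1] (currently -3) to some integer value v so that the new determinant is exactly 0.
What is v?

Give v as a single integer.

det is linear in entry M[0][1]: det = old_det + (v - -3) * C_01
Cofactor C_01 = 1
Want det = 0: -3 + (v - -3) * 1 = 0
  (v - -3) = 3 / 1 = 3
  v = -3 + (3) = 0

Answer: 0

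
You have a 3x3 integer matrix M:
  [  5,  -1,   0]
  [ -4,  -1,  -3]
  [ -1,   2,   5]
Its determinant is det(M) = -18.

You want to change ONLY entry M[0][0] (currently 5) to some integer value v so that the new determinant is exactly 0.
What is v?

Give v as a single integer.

det is linear in entry M[0][0]: det = old_det + (v - 5) * C_00
Cofactor C_00 = 1
Want det = 0: -18 + (v - 5) * 1 = 0
  (v - 5) = 18 / 1 = 18
  v = 5 + (18) = 23

Answer: 23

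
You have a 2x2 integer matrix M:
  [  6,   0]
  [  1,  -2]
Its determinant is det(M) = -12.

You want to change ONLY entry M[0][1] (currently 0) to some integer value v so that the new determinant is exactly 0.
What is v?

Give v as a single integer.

Answer: -12

Derivation:
det is linear in entry M[0][1]: det = old_det + (v - 0) * C_01
Cofactor C_01 = -1
Want det = 0: -12 + (v - 0) * -1 = 0
  (v - 0) = 12 / -1 = -12
  v = 0 + (-12) = -12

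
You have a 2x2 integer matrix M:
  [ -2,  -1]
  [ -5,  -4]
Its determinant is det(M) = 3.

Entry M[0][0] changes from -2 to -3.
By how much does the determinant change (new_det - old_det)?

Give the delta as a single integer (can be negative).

Answer: 4

Derivation:
Cofactor C_00 = -4
Entry delta = -3 - -2 = -1
Det delta = entry_delta * cofactor = -1 * -4 = 4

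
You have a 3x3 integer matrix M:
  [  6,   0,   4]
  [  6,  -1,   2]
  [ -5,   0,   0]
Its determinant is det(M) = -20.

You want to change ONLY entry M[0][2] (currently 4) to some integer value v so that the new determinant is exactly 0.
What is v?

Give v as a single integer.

det is linear in entry M[0][2]: det = old_det + (v - 4) * C_02
Cofactor C_02 = -5
Want det = 0: -20 + (v - 4) * -5 = 0
  (v - 4) = 20 / -5 = -4
  v = 4 + (-4) = 0

Answer: 0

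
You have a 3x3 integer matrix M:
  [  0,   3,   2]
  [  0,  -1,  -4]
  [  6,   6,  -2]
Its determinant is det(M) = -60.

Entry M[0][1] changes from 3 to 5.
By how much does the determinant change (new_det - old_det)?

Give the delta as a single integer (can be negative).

Answer: -48

Derivation:
Cofactor C_01 = -24
Entry delta = 5 - 3 = 2
Det delta = entry_delta * cofactor = 2 * -24 = -48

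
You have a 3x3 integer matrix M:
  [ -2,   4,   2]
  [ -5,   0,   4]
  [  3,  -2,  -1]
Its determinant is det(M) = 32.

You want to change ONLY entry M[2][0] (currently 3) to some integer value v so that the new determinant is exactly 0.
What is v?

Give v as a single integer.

Answer: 1

Derivation:
det is linear in entry M[2][0]: det = old_det + (v - 3) * C_20
Cofactor C_20 = 16
Want det = 0: 32 + (v - 3) * 16 = 0
  (v - 3) = -32 / 16 = -2
  v = 3 + (-2) = 1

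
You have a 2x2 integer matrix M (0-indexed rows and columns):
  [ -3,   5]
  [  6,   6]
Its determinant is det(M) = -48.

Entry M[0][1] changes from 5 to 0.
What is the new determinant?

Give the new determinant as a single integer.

Answer: -18

Derivation:
det is linear in row 0: changing M[0][1] by delta changes det by delta * cofactor(0,1).
Cofactor C_01 = (-1)^(0+1) * minor(0,1) = -6
Entry delta = 0 - 5 = -5
Det delta = -5 * -6 = 30
New det = -48 + 30 = -18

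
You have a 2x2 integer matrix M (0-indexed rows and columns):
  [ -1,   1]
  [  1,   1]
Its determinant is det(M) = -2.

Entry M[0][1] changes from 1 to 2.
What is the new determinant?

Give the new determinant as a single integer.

Answer: -3

Derivation:
det is linear in row 0: changing M[0][1] by delta changes det by delta * cofactor(0,1).
Cofactor C_01 = (-1)^(0+1) * minor(0,1) = -1
Entry delta = 2 - 1 = 1
Det delta = 1 * -1 = -1
New det = -2 + -1 = -3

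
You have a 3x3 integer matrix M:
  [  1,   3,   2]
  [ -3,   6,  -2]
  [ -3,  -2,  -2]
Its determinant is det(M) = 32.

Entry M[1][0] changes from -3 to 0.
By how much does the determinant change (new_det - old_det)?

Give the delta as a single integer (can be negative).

Cofactor C_10 = 2
Entry delta = 0 - -3 = 3
Det delta = entry_delta * cofactor = 3 * 2 = 6

Answer: 6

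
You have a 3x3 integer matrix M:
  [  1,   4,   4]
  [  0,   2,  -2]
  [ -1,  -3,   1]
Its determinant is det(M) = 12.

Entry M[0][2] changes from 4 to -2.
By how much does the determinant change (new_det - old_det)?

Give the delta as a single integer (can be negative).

Cofactor C_02 = 2
Entry delta = -2 - 4 = -6
Det delta = entry_delta * cofactor = -6 * 2 = -12

Answer: -12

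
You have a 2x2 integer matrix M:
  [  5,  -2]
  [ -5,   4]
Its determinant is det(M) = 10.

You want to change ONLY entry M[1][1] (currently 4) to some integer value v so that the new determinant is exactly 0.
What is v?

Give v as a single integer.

det is linear in entry M[1][1]: det = old_det + (v - 4) * C_11
Cofactor C_11 = 5
Want det = 0: 10 + (v - 4) * 5 = 0
  (v - 4) = -10 / 5 = -2
  v = 4 + (-2) = 2

Answer: 2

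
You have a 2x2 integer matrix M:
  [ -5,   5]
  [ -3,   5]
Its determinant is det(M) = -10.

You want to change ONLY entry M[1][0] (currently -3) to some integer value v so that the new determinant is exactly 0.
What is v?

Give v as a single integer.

Answer: -5

Derivation:
det is linear in entry M[1][0]: det = old_det + (v - -3) * C_10
Cofactor C_10 = -5
Want det = 0: -10 + (v - -3) * -5 = 0
  (v - -3) = 10 / -5 = -2
  v = -3 + (-2) = -5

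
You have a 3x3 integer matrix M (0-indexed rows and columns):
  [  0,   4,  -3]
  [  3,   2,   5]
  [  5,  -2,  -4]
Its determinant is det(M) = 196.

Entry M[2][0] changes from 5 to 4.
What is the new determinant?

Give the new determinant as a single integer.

Answer: 170

Derivation:
det is linear in row 2: changing M[2][0] by delta changes det by delta * cofactor(2,0).
Cofactor C_20 = (-1)^(2+0) * minor(2,0) = 26
Entry delta = 4 - 5 = -1
Det delta = -1 * 26 = -26
New det = 196 + -26 = 170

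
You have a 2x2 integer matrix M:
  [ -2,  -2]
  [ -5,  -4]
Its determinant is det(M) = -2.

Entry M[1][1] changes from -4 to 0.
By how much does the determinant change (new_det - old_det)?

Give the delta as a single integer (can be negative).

Cofactor C_11 = -2
Entry delta = 0 - -4 = 4
Det delta = entry_delta * cofactor = 4 * -2 = -8

Answer: -8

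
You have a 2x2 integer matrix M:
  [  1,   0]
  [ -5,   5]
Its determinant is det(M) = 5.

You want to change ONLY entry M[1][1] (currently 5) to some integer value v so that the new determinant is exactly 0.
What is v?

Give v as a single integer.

det is linear in entry M[1][1]: det = old_det + (v - 5) * C_11
Cofactor C_11 = 1
Want det = 0: 5 + (v - 5) * 1 = 0
  (v - 5) = -5 / 1 = -5
  v = 5 + (-5) = 0

Answer: 0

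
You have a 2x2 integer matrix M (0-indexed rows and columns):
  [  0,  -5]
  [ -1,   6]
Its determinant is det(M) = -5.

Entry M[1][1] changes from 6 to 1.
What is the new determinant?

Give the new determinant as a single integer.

det is linear in row 1: changing M[1][1] by delta changes det by delta * cofactor(1,1).
Cofactor C_11 = (-1)^(1+1) * minor(1,1) = 0
Entry delta = 1 - 6 = -5
Det delta = -5 * 0 = 0
New det = -5 + 0 = -5

Answer: -5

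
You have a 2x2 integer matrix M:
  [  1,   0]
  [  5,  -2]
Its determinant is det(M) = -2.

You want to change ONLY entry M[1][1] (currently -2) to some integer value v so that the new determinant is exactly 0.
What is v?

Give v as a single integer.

det is linear in entry M[1][1]: det = old_det + (v - -2) * C_11
Cofactor C_11 = 1
Want det = 0: -2 + (v - -2) * 1 = 0
  (v - -2) = 2 / 1 = 2
  v = -2 + (2) = 0

Answer: 0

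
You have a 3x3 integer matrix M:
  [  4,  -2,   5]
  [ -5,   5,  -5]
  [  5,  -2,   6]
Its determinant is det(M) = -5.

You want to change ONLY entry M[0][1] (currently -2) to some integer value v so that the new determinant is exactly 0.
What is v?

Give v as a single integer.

Answer: -1

Derivation:
det is linear in entry M[0][1]: det = old_det + (v - -2) * C_01
Cofactor C_01 = 5
Want det = 0: -5 + (v - -2) * 5 = 0
  (v - -2) = 5 / 5 = 1
  v = -2 + (1) = -1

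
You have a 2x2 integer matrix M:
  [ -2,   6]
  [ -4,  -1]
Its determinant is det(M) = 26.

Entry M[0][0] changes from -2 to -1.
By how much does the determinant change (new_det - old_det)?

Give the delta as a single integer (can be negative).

Answer: -1

Derivation:
Cofactor C_00 = -1
Entry delta = -1 - -2 = 1
Det delta = entry_delta * cofactor = 1 * -1 = -1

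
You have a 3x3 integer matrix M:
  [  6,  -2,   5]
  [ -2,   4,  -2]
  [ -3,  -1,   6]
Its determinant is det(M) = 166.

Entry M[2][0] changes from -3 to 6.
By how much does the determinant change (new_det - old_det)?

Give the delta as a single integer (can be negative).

Answer: -144

Derivation:
Cofactor C_20 = -16
Entry delta = 6 - -3 = 9
Det delta = entry_delta * cofactor = 9 * -16 = -144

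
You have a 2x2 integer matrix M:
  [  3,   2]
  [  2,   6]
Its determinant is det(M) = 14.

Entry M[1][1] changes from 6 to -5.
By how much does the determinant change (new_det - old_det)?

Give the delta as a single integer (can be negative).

Cofactor C_11 = 3
Entry delta = -5 - 6 = -11
Det delta = entry_delta * cofactor = -11 * 3 = -33

Answer: -33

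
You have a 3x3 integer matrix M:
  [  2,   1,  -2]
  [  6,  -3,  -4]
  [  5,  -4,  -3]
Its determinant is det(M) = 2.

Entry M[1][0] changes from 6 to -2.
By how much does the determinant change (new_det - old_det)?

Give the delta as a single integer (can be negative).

Cofactor C_10 = 11
Entry delta = -2 - 6 = -8
Det delta = entry_delta * cofactor = -8 * 11 = -88

Answer: -88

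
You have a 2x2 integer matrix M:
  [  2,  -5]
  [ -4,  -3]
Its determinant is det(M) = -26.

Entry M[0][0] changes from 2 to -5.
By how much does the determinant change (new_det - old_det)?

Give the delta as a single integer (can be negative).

Answer: 21

Derivation:
Cofactor C_00 = -3
Entry delta = -5 - 2 = -7
Det delta = entry_delta * cofactor = -7 * -3 = 21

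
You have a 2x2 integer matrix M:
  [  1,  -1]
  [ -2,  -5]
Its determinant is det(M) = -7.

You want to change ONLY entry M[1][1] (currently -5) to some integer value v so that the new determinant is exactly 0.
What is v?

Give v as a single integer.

Answer: 2

Derivation:
det is linear in entry M[1][1]: det = old_det + (v - -5) * C_11
Cofactor C_11 = 1
Want det = 0: -7 + (v - -5) * 1 = 0
  (v - -5) = 7 / 1 = 7
  v = -5 + (7) = 2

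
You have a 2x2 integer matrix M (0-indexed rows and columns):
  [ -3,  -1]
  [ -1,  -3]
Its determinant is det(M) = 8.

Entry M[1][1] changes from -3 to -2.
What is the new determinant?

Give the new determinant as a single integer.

det is linear in row 1: changing M[1][1] by delta changes det by delta * cofactor(1,1).
Cofactor C_11 = (-1)^(1+1) * minor(1,1) = -3
Entry delta = -2 - -3 = 1
Det delta = 1 * -3 = -3
New det = 8 + -3 = 5

Answer: 5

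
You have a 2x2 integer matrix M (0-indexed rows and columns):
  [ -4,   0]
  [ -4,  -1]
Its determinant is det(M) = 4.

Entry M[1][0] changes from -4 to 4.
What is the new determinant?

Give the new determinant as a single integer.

Answer: 4

Derivation:
det is linear in row 1: changing M[1][0] by delta changes det by delta * cofactor(1,0).
Cofactor C_10 = (-1)^(1+0) * minor(1,0) = 0
Entry delta = 4 - -4 = 8
Det delta = 8 * 0 = 0
New det = 4 + 0 = 4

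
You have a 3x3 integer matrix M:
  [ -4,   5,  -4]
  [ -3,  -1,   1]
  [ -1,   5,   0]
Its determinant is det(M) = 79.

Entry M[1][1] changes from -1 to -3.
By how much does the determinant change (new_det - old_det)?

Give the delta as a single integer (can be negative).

Answer: 8

Derivation:
Cofactor C_11 = -4
Entry delta = -3 - -1 = -2
Det delta = entry_delta * cofactor = -2 * -4 = 8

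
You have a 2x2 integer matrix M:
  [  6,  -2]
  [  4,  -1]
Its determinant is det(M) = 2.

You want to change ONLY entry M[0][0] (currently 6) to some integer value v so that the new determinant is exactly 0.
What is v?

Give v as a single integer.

Answer: 8

Derivation:
det is linear in entry M[0][0]: det = old_det + (v - 6) * C_00
Cofactor C_00 = -1
Want det = 0: 2 + (v - 6) * -1 = 0
  (v - 6) = -2 / -1 = 2
  v = 6 + (2) = 8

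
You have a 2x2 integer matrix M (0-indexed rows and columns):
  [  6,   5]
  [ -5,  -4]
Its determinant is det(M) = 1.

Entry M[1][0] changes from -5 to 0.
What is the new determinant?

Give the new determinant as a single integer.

det is linear in row 1: changing M[1][0] by delta changes det by delta * cofactor(1,0).
Cofactor C_10 = (-1)^(1+0) * minor(1,0) = -5
Entry delta = 0 - -5 = 5
Det delta = 5 * -5 = -25
New det = 1 + -25 = -24

Answer: -24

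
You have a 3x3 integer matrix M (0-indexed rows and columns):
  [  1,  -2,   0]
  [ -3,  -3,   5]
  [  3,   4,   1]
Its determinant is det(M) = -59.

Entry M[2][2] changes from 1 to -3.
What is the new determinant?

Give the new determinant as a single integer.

Answer: -23

Derivation:
det is linear in row 2: changing M[2][2] by delta changes det by delta * cofactor(2,2).
Cofactor C_22 = (-1)^(2+2) * minor(2,2) = -9
Entry delta = -3 - 1 = -4
Det delta = -4 * -9 = 36
New det = -59 + 36 = -23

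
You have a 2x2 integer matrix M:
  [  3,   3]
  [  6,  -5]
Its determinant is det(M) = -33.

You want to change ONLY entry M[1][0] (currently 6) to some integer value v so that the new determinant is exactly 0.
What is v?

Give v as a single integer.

det is linear in entry M[1][0]: det = old_det + (v - 6) * C_10
Cofactor C_10 = -3
Want det = 0: -33 + (v - 6) * -3 = 0
  (v - 6) = 33 / -3 = -11
  v = 6 + (-11) = -5

Answer: -5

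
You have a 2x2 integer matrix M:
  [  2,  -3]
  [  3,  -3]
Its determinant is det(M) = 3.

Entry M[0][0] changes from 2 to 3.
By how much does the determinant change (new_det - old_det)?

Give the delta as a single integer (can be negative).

Answer: -3

Derivation:
Cofactor C_00 = -3
Entry delta = 3 - 2 = 1
Det delta = entry_delta * cofactor = 1 * -3 = -3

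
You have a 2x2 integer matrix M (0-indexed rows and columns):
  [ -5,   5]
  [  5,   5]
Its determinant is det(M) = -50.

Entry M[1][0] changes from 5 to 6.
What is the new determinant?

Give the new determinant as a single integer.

det is linear in row 1: changing M[1][0] by delta changes det by delta * cofactor(1,0).
Cofactor C_10 = (-1)^(1+0) * minor(1,0) = -5
Entry delta = 6 - 5 = 1
Det delta = 1 * -5 = -5
New det = -50 + -5 = -55

Answer: -55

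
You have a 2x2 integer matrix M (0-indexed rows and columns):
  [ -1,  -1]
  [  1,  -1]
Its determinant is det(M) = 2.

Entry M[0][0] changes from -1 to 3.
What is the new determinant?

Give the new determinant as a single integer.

det is linear in row 0: changing M[0][0] by delta changes det by delta * cofactor(0,0).
Cofactor C_00 = (-1)^(0+0) * minor(0,0) = -1
Entry delta = 3 - -1 = 4
Det delta = 4 * -1 = -4
New det = 2 + -4 = -2

Answer: -2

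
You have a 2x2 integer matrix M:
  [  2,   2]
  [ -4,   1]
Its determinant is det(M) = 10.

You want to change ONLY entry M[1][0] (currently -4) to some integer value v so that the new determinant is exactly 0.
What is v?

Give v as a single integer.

det is linear in entry M[1][0]: det = old_det + (v - -4) * C_10
Cofactor C_10 = -2
Want det = 0: 10 + (v - -4) * -2 = 0
  (v - -4) = -10 / -2 = 5
  v = -4 + (5) = 1

Answer: 1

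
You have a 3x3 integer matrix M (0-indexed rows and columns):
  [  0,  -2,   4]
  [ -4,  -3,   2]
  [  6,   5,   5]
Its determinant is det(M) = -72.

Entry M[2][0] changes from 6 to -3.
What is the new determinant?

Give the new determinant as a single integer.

det is linear in row 2: changing M[2][0] by delta changes det by delta * cofactor(2,0).
Cofactor C_20 = (-1)^(2+0) * minor(2,0) = 8
Entry delta = -3 - 6 = -9
Det delta = -9 * 8 = -72
New det = -72 + -72 = -144

Answer: -144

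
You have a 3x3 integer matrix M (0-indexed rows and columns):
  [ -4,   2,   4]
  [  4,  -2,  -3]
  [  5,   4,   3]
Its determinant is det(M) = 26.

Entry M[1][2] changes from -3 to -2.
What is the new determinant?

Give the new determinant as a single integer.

Answer: 52

Derivation:
det is linear in row 1: changing M[1][2] by delta changes det by delta * cofactor(1,2).
Cofactor C_12 = (-1)^(1+2) * minor(1,2) = 26
Entry delta = -2 - -3 = 1
Det delta = 1 * 26 = 26
New det = 26 + 26 = 52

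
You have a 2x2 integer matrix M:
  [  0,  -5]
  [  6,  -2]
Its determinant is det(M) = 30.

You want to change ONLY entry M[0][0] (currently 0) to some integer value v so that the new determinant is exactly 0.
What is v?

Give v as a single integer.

det is linear in entry M[0][0]: det = old_det + (v - 0) * C_00
Cofactor C_00 = -2
Want det = 0: 30 + (v - 0) * -2 = 0
  (v - 0) = -30 / -2 = 15
  v = 0 + (15) = 15

Answer: 15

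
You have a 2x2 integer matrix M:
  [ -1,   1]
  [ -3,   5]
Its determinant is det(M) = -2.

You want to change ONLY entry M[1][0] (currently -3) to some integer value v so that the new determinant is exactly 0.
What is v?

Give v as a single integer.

det is linear in entry M[1][0]: det = old_det + (v - -3) * C_10
Cofactor C_10 = -1
Want det = 0: -2 + (v - -3) * -1 = 0
  (v - -3) = 2 / -1 = -2
  v = -3 + (-2) = -5

Answer: -5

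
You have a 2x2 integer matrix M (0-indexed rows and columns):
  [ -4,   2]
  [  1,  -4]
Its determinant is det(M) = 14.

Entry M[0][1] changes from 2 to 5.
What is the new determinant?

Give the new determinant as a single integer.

det is linear in row 0: changing M[0][1] by delta changes det by delta * cofactor(0,1).
Cofactor C_01 = (-1)^(0+1) * minor(0,1) = -1
Entry delta = 5 - 2 = 3
Det delta = 3 * -1 = -3
New det = 14 + -3 = 11

Answer: 11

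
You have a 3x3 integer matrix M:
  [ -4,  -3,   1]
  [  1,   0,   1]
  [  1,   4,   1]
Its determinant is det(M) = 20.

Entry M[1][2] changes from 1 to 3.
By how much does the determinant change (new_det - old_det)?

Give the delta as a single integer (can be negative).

Cofactor C_12 = 13
Entry delta = 3 - 1 = 2
Det delta = entry_delta * cofactor = 2 * 13 = 26

Answer: 26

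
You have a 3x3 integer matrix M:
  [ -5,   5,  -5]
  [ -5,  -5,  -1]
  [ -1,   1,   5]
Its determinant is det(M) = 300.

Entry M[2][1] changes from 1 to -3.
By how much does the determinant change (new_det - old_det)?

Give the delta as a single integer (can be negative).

Answer: -80

Derivation:
Cofactor C_21 = 20
Entry delta = -3 - 1 = -4
Det delta = entry_delta * cofactor = -4 * 20 = -80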